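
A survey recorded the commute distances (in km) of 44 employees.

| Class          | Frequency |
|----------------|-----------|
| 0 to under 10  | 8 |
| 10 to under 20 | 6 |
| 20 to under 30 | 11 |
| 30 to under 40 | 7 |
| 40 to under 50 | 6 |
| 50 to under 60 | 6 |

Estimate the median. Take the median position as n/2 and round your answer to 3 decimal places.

Cumulative frequencies: 8, 14, 25, 32, 38, 44
n = 44; position = n/2 = 22.
This falls in the class 20 to under 30: L = 20, F = 14, f = 11, h = 10.
Median ≈ 20 + ((22 − 14) / 11) × 10 = 27.2727

27.273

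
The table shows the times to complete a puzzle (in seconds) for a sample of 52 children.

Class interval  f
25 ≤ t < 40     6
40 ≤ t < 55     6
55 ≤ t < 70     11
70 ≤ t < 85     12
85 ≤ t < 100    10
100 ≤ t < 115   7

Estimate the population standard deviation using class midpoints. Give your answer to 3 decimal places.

Midpoints: 32.5, 47.5, 62.5, 77.5, 92.5, 107.5
n = 52, Σfm = 3775, mean = 72.5962
Σfm² = 301375
Σf(m − x̄)² = Σfm² − (Σfm)²/n = 301375 − 3775²/52 = 27324.5192
Population variance = 27324.5192 / 52 = 525.4715
Standard deviation = √525.4715 = 22.9232

22.923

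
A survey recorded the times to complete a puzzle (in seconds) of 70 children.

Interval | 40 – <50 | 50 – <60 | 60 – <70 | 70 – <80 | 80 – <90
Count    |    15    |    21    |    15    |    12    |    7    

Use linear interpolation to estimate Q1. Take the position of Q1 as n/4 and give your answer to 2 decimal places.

51.19

Cumulative frequencies: 15, 36, 51, 63, 70
n = 70; position = n/4 = 17.5.
This falls in the class 50 – <60: L = 50, F = 15, f = 21, h = 10.
Lower quartile ≈ 50 + ((17.5 − 15) / 21) × 10 = 51.1905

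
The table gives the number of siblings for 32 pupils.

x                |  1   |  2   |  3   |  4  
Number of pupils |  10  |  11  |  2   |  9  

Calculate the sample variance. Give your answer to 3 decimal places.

Values: 1, 2, 3, 4
n = 32, Σfx = 74, mean = 2.3125
Σfx² = 216
Σf(x − x̄)² = Σfx² − (Σfx)²/n = 216 − 74²/32 = 44.8750
Sample variance = 44.8750 / 31 = 1.4476

1.448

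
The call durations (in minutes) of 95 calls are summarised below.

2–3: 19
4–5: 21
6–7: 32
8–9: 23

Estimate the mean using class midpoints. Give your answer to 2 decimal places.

Midpoints: 2.5, 4.5, 6.5, 8.5
Σfm = 19×2.5 + 21×4.5 + 32×6.5 + 23×8.5 = 545.5
n = Σf = 95
Mean = 545.5 / 95 = 5.7421

5.74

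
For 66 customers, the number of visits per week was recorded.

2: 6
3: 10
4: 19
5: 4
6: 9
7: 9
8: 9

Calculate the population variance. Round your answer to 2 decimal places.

Values: 2, 3, 4, 5, 6, 7, 8
n = 66, Σfx = 327, mean = 4.9545
Σfx² = 1859
Σf(x − x̄)² = Σfx² − (Σfx)²/n = 1859 − 327²/66 = 238.8636
Population variance = 238.8636 / 66 = 3.6191

3.62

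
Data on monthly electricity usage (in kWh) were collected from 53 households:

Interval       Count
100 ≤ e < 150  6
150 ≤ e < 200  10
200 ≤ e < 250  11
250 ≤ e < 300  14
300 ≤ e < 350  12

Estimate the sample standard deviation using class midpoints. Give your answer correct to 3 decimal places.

66.205

Midpoints: 125, 175, 225, 275, 325
n = 53, Σfm = 12725, mean = 240.0943
Σfm² = 3283125
Σf(m − x̄)² = Σfm² − (Σfm)²/n = 3283125 − 12725²/53 = 227924.5283
Sample variance = 227924.5283 / 52 = 4383.1640
Standard deviation = √4383.1640 = 66.2055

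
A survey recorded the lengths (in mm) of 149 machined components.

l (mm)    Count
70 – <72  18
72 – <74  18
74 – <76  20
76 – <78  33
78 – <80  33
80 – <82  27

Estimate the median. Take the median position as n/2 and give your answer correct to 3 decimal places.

Cumulative frequencies: 18, 36, 56, 89, 122, 149
n = 149; position = n/2 = 74.5.
This falls in the class 76 – <78: L = 76, F = 56, f = 33, h = 2.
Median ≈ 76 + ((74.5 − 56) / 33) × 2 = 77.1212

77.121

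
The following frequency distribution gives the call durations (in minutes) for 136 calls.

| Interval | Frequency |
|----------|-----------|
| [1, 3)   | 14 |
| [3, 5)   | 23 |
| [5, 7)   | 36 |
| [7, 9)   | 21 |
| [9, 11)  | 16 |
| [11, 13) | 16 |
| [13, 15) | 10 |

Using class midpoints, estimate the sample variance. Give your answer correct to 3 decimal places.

Midpoints: 2, 4, 6, 8, 10, 12, 14
n = 136, Σfm = 996, mean = 7.3235
Σfm² = 8928
Σf(m − x̄)² = Σfm² − (Σfm)²/n = 8928 − 996²/136 = 1633.7647
Sample variance = 1633.7647 / 135 = 12.1020

12.102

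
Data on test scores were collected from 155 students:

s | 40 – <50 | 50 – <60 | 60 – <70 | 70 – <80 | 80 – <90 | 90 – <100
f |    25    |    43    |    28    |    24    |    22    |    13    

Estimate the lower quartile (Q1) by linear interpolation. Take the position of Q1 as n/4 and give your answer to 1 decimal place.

53.2

Cumulative frequencies: 25, 68, 96, 120, 142, 155
n = 155; position = n/4 = 38.75.
This falls in the class 50 – <60: L = 50, F = 25, f = 43, h = 10.
Lower quartile ≈ 50 + ((38.75 − 25) / 43) × 10 = 53.1977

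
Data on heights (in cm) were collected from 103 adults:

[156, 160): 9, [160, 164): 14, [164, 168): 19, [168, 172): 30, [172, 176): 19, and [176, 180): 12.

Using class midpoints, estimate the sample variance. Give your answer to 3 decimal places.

Midpoints: 158, 162, 166, 170, 174, 178
n = 103, Σfm = 17386, mean = 168.7961
Σfm² = 2938108
Σf(m − x̄)² = Σfm² − (Σfm)²/n = 2938108 − 17386²/103 = 3418.7184
Sample variance = 3418.7184 / 102 = 33.5168

33.517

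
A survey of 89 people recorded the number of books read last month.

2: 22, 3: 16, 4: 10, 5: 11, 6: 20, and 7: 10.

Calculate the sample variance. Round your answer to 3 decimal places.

3.182

Values: 2, 3, 4, 5, 6, 7
n = 89, Σfx = 377, mean = 4.2360
Σfx² = 1877
Σf(x − x̄)² = Σfx² − (Σfx)²/n = 1877 − 377²/89 = 280.0449
Sample variance = 280.0449 / 88 = 3.1823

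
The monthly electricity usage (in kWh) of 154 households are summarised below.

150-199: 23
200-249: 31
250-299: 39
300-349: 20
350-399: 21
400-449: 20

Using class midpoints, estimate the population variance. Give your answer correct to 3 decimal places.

Midpoints: 174.5, 224.5, 274.5, 324.5, 374.5, 424.5
n = 154, Σfm = 44523, mean = 289.1104
Σfm² = 13856688.5
Σf(m − x̄)² = Σfm² − (Σfm)²/n = 13856688.5 − 44523²/154 = 984626.6234
Population variance = 984626.6234 / 154 = 6393.6794

6393.679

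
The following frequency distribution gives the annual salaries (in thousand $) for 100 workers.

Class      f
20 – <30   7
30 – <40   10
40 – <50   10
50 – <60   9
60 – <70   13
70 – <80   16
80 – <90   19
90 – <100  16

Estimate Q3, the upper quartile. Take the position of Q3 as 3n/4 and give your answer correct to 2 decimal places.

85.26

Cumulative frequencies: 7, 17, 27, 36, 49, 65, 84, 100
n = 100; position = 3n/4 = 75.
This falls in the class 80 – <90: L = 80, F = 65, f = 19, h = 10.
Upper quartile ≈ 80 + ((75 − 65) / 19) × 10 = 85.2632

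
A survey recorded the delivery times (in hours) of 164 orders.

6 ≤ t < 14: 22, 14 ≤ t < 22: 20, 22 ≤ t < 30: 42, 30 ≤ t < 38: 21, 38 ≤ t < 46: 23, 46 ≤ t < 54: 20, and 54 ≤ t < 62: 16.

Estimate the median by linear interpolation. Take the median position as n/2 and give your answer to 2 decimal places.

Cumulative frequencies: 22, 42, 84, 105, 128, 148, 164
n = 164; position = n/2 = 82.
This falls in the class 22 ≤ t < 30: L = 22, F = 42, f = 42, h = 8.
Median ≈ 22 + ((82 − 42) / 42) × 8 = 29.6190

29.62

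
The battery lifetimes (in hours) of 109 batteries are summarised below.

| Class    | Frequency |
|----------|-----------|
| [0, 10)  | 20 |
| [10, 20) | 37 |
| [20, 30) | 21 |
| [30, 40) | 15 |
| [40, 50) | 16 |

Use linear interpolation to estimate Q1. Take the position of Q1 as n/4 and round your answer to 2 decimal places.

Cumulative frequencies: 20, 57, 78, 93, 109
n = 109; position = n/4 = 27.25.
This falls in the class [10, 20): L = 10, F = 20, f = 37, h = 10.
Lower quartile ≈ 10 + ((27.25 − 20) / 37) × 10 = 11.9595

11.96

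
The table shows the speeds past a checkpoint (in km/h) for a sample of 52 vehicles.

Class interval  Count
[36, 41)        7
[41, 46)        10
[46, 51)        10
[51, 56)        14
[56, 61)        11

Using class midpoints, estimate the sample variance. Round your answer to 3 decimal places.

45.701

Midpoints: 38.5, 43.5, 48.5, 53.5, 58.5
n = 52, Σfm = 2582, mean = 49.6538
Σfm² = 130537
Σf(m − x̄)² = Σfm² − (Σfm)²/n = 130537 − 2582²/52 = 2330.7692
Sample variance = 2330.7692 / 51 = 45.7014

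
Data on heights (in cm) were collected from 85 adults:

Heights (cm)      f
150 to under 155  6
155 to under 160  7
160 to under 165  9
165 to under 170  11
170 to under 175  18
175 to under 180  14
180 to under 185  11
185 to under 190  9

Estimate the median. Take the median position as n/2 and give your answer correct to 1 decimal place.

172.6

Cumulative frequencies: 6, 13, 22, 33, 51, 65, 76, 85
n = 85; position = n/2 = 42.5.
This falls in the class 170 to under 175: L = 170, F = 33, f = 18, h = 5.
Median ≈ 170 + ((42.5 − 33) / 18) × 5 = 172.6389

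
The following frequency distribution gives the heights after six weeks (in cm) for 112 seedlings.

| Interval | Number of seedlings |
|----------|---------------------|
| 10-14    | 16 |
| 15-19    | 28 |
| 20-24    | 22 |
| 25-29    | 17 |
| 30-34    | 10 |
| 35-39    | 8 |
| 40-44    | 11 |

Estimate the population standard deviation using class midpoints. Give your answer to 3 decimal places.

9.197

Midpoints: 12, 17, 22, 27, 32, 37, 42
n = 112, Σfm = 2689, mean = 24.0089
Σfm² = 74033
Σf(m − x̄)² = Σfm² − (Σfm)²/n = 74033 − 2689²/112 = 9472.9911
Population variance = 9472.9911 / 112 = 84.5803
Standard deviation = √84.5803 = 9.1968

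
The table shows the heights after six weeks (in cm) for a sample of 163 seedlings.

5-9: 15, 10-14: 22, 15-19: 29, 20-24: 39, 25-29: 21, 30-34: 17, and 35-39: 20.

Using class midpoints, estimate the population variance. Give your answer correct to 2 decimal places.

Midpoints: 7, 12, 17, 22, 27, 32, 37
n = 163, Σfm = 3571, mean = 21.9080
Σfm² = 91257
Σf(m − x̄)² = Σfm² − (Σfm)²/n = 91257 − 3571²/163 = 13023.6196
Population variance = 13023.6196 / 163 = 79.8995

79.90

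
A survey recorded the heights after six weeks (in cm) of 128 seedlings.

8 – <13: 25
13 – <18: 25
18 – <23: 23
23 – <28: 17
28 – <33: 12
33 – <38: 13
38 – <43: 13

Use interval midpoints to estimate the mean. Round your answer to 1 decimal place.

22.7

Midpoints: 10.5, 15.5, 20.5, 25.5, 30.5, 35.5, 40.5
Σfm = 25×10.5 + 25×15.5 + 23×20.5 + 17×25.5 + 12×30.5 + 13×35.5 + 13×40.5 = 2909
n = Σf = 128
Mean = 2909 / 128 = 22.7266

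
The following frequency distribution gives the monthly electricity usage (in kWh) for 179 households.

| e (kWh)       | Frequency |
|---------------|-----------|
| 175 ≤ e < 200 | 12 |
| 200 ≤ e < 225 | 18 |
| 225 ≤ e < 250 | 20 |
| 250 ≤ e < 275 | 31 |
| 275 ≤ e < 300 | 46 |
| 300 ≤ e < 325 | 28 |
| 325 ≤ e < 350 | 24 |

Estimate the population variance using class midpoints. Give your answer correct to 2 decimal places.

Midpoints: 187.5, 212.5, 237.5, 262.5, 287.5, 312.5, 337.5
n = 179, Σfm = 49037.5, mean = 273.9525
Σfm² = 13769218.75
Σf(m − x̄)² = Σfm² − (Σfm)²/n = 13769218.75 − 49037.5²/179 = 335272.3464
Population variance = 335272.3464 / 179 = 1873.0299

1873.03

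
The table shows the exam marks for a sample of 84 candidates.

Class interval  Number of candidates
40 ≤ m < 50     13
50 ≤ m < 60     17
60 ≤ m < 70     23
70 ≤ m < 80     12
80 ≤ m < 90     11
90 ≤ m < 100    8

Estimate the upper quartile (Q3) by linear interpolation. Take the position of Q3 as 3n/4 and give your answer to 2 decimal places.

78.33

Cumulative frequencies: 13, 30, 53, 65, 76, 84
n = 84; position = 3n/4 = 63.
This falls in the class 70 ≤ m < 80: L = 70, F = 53, f = 12, h = 10.
Upper quartile ≈ 70 + ((63 − 53) / 12) × 10 = 78.3333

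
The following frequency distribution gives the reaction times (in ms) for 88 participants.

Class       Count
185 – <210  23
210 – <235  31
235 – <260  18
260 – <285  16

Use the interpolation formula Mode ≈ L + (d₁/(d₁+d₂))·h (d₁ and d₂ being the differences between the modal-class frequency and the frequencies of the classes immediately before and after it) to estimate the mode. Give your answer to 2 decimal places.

Modal class: 210 – <235 (highest frequency 31).
d₁ = 31 − 23 = 8, d₂ = 31 − 18 = 13
Mode ≈ 210 + (8/(8+13)) × 25 = 210 + 9.5238 = 219.5238

219.52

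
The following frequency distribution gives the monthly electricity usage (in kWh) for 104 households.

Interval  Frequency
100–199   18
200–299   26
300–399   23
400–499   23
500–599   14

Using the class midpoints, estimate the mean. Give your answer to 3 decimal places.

338.923

Midpoints: 149.5, 249.5, 349.5, 449.5, 549.5
Σfm = 18×149.5 + 26×249.5 + 23×349.5 + 23×449.5 + 14×549.5 = 35248
n = Σf = 104
Mean = 35248 / 104 = 338.9231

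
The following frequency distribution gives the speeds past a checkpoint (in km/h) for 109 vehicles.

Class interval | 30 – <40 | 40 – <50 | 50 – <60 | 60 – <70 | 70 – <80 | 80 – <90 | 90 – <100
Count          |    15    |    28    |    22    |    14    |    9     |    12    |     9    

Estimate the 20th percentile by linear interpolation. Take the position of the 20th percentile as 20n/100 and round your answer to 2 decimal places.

Cumulative frequencies: 15, 43, 65, 79, 88, 100, 109
n = 109; position = 20n/100 = 21.8.
This falls in the class 40 – <50: L = 40, F = 15, f = 28, h = 10.
20th percentile ≈ 40 + ((21.8 − 15) / 28) × 10 = 42.4286

42.43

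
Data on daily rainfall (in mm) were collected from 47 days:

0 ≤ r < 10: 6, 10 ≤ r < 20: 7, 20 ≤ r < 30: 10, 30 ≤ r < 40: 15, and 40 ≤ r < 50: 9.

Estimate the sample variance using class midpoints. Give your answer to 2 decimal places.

Midpoints: 5, 15, 25, 35, 45
n = 47, Σfm = 1315, mean = 27.9787
Σfm² = 44575
Σf(m − x̄)² = Σfm² − (Σfm)²/n = 44575 − 1315²/47 = 7782.9787
Sample variance = 7782.9787 / 46 = 169.1952

169.20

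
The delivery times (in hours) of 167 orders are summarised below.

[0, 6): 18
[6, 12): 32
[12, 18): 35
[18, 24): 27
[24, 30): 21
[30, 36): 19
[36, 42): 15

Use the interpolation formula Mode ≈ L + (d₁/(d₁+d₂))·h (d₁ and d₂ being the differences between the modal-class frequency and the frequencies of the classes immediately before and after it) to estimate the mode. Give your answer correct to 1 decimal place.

13.6

Modal class: [12, 18) (highest frequency 35).
d₁ = 35 − 32 = 3, d₂ = 35 − 27 = 8
Mode ≈ 12 + (3/(3+8)) × 6 = 12 + 1.6364 = 13.6364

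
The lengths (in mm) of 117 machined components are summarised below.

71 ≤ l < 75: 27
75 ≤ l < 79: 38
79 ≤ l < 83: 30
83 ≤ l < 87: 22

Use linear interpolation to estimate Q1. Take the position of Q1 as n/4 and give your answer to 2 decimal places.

Cumulative frequencies: 27, 65, 95, 117
n = 117; position = n/4 = 29.25.
This falls in the class 75 ≤ l < 79: L = 75, F = 27, f = 38, h = 4.
Lower quartile ≈ 75 + ((29.25 − 27) / 38) × 4 = 75.2368

75.24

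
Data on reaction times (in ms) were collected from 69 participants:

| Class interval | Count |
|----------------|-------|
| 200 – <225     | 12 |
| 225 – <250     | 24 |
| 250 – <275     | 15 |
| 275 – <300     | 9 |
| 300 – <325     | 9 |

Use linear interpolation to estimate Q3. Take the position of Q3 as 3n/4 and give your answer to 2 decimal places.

277.08

Cumulative frequencies: 12, 36, 51, 60, 69
n = 69; position = 3n/4 = 51.75.
This falls in the class 275 – <300: L = 275, F = 51, f = 9, h = 25.
Upper quartile ≈ 275 + ((51.75 − 51) / 9) × 25 = 277.0833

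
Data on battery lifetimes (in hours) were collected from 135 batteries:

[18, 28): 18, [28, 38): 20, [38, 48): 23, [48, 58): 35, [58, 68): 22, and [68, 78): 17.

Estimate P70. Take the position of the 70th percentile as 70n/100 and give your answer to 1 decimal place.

57.6

Cumulative frequencies: 18, 38, 61, 96, 118, 135
n = 135; position = 70n/100 = 94.5.
This falls in the class [48, 58): L = 48, F = 61, f = 35, h = 10.
70th percentile ≈ 48 + ((94.5 − 61) / 35) × 10 = 57.5714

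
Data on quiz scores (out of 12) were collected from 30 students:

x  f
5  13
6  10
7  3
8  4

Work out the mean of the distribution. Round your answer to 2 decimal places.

Values: 5, 6, 7, 8
Σfx = 13×5 + 10×6 + 3×7 + 4×8 = 178
n = Σf = 30
Mean = 178 / 30 = 5.9333

5.93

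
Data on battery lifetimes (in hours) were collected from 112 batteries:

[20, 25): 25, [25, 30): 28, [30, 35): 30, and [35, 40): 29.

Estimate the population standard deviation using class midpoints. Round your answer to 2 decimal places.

5.50

Midpoints: 22.5, 27.5, 32.5, 37.5
n = 112, Σfm = 3395, mean = 30.3125
Σfm² = 106300
Σf(m − x̄)² = Σfm² − (Σfm)²/n = 106300 − 3395²/112 = 3389.0625
Population variance = 3389.0625 / 112 = 30.2595
Standard deviation = √30.2595 = 5.5009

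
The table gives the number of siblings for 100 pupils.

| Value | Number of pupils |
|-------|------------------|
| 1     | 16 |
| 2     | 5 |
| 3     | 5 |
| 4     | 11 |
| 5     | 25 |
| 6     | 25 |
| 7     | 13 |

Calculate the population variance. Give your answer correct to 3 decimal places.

3.850

Values: 1, 2, 3, 4, 5, 6, 7
n = 100, Σfx = 451, mean = 4.5100
Σfx² = 2419
Σf(x − x̄)² = Σfx² − (Σfx)²/n = 2419 − 451²/100 = 384.9900
Population variance = 384.9900 / 100 = 3.8499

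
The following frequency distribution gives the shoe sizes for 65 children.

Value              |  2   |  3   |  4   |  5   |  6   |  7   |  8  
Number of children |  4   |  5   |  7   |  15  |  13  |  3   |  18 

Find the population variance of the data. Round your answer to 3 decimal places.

Values: 2, 3, 4, 5, 6, 7, 8
n = 65, Σfx = 369, mean = 5.6769
Σfx² = 2315
Σf(x − x̄)² = Σfx² − (Σfx)²/n = 2315 − 369²/65 = 220.2154
Population variance = 220.2154 / 65 = 3.3879

3.388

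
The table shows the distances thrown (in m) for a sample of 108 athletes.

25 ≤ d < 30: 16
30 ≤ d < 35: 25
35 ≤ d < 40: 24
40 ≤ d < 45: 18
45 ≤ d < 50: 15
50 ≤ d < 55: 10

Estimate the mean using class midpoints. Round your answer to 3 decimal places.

Midpoints: 27.5, 32.5, 37.5, 42.5, 47.5, 52.5
Σfm = 16×27.5 + 25×32.5 + 24×37.5 + 18×42.5 + 15×47.5 + 10×52.5 = 4155
n = Σf = 108
Mean = 4155 / 108 = 38.4722

38.472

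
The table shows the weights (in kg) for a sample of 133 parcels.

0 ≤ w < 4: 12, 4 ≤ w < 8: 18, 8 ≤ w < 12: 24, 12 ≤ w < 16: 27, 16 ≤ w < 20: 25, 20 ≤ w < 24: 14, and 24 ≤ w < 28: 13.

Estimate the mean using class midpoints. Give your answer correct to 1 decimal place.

Midpoints: 2, 6, 10, 14, 18, 22, 26
Σfm = 12×2 + 18×6 + 24×10 + 27×14 + 25×18 + 14×22 + 13×26 = 1846
n = Σf = 133
Mean = 1846 / 133 = 13.8797

13.9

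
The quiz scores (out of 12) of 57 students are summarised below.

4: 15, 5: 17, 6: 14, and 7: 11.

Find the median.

5

Cumulative frequencies: 15, 32, 46, 57
n = 57, so the median is the value in position (n+1)/2 = 29.
Position 29 falls at value 5.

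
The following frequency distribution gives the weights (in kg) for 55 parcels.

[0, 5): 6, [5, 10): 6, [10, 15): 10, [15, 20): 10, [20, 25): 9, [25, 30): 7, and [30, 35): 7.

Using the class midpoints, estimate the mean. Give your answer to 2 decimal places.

17.86

Midpoints: 2.5, 7.5, 12.5, 17.5, 22.5, 27.5, 32.5
Σfm = 6×2.5 + 6×7.5 + 10×12.5 + 10×17.5 + 9×22.5 + 7×27.5 + 7×32.5 = 982.5
n = Σf = 55
Mean = 982.5 / 55 = 17.8636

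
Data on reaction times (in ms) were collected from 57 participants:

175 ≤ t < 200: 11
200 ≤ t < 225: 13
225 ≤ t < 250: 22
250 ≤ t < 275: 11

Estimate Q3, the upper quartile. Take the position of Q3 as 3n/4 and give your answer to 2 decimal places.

246.31

Cumulative frequencies: 11, 24, 46, 57
n = 57; position = 3n/4 = 42.75.
This falls in the class 225 ≤ t < 250: L = 225, F = 24, f = 22, h = 25.
Upper quartile ≈ 225 + ((42.75 − 24) / 22) × 25 = 246.3068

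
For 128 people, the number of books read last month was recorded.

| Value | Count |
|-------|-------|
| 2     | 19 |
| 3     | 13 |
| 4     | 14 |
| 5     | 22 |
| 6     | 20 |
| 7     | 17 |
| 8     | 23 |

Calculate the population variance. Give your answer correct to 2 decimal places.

4.11

Values: 2, 3, 4, 5, 6, 7, 8
n = 128, Σfx = 666, mean = 5.2031
Σfx² = 3992
Σf(x − x̄)² = Σfx² − (Σfx)²/n = 3992 − 666²/128 = 526.7188
Population variance = 526.7188 / 128 = 4.1150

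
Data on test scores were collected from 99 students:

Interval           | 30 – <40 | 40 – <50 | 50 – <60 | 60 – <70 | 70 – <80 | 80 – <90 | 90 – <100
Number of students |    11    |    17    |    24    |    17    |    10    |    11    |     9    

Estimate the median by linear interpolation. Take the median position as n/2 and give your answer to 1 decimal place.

59.0

Cumulative frequencies: 11, 28, 52, 69, 79, 90, 99
n = 99; position = n/2 = 49.5.
This falls in the class 50 – <60: L = 50, F = 28, f = 24, h = 10.
Median ≈ 50 + ((49.5 − 28) / 24) × 10 = 58.9583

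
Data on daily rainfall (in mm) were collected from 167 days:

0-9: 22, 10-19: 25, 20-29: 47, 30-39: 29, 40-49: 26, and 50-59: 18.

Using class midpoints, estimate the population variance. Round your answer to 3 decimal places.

Midpoints: 4.5, 14.5, 24.5, 34.5, 44.5, 54.5
n = 167, Σfm = 4751.5, mean = 28.4521
Σfm² = 173381.75
Σf(m − x̄)² = Σfm² − (Σfm)²/n = 173381.75 − 4751.5²/167 = 38191.6168
Population variance = 38191.6168 / 167 = 228.6923

228.692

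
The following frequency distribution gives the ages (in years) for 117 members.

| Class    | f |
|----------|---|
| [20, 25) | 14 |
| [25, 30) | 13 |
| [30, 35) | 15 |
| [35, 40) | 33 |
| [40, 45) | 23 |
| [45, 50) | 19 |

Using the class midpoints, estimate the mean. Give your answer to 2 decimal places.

Midpoints: 22.5, 27.5, 32.5, 37.5, 42.5, 47.5
Σfm = 14×22.5 + 13×27.5 + 15×32.5 + 33×37.5 + 23×42.5 + 19×47.5 = 4277.5
n = Σf = 117
Mean = 4277.5 / 117 = 36.5598

36.56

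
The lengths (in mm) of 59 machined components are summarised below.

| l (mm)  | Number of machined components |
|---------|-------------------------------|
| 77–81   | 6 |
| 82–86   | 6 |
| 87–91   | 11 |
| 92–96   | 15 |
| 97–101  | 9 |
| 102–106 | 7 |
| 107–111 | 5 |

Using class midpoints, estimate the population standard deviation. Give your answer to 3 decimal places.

8.508

Midpoints: 79, 84, 89, 94, 99, 104, 109
n = 59, Σfm = 5531, mean = 93.7458
Σfm² = 522779
Σf(m − x̄)² = Σfm² − (Σfm)²/n = 522779 − 5531²/59 = 4271.1864
Population variance = 4271.1864 / 59 = 72.3930
Standard deviation = √72.3930 = 8.5084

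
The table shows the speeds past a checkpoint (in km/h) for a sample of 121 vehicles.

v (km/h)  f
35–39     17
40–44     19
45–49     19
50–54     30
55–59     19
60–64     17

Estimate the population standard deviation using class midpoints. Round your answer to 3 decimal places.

8.003

Midpoints: 37, 42, 47, 52, 57, 62
n = 121, Σfm = 6017, mean = 49.7273
Σfm² = 306959
Σf(m − x̄)² = Σfm² − (Σfm)²/n = 306959 − 6017²/121 = 7750.0000
Population variance = 7750.0000 / 121 = 64.0496
Standard deviation = √64.0496 = 8.0031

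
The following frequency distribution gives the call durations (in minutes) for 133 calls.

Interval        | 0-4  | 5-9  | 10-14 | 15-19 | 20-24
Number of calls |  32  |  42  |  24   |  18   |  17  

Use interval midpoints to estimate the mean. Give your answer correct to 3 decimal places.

Midpoints: 2, 7, 12, 17, 22
Σfm = 32×2 + 42×7 + 24×12 + 18×17 + 17×22 = 1326
n = Σf = 133
Mean = 1326 / 133 = 9.9699

9.970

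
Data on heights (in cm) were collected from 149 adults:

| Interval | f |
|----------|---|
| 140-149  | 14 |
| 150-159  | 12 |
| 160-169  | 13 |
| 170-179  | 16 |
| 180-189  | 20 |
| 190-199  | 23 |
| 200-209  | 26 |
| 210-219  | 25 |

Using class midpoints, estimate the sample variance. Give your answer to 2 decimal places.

Midpoints: 144.5, 154.5, 164.5, 174.5, 184.5, 194.5, 204.5, 214.5
n = 149, Σfm = 27650.5, mean = 185.5738
Σfm² = 5206237.25
Σf(m − x̄)² = Σfm² − (Σfm)²/n = 5206237.25 − 27650.5²/149 = 75028.1879
Sample variance = 75028.1879 / 148 = 506.9472

506.95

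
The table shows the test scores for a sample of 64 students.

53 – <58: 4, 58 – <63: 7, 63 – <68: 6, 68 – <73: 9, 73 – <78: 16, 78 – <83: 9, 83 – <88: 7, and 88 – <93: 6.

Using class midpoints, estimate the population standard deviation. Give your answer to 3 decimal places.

9.812

Midpoints: 55.5, 60.5, 65.5, 70.5, 75.5, 80.5, 85.5, 90.5
n = 64, Σfm = 4747, mean = 74.1719
Σfm² = 358256
Σf(m − x̄)² = Σfm² − (Σfm)²/n = 358256 − 4747²/64 = 6162.1094
Population variance = 6162.1094 / 64 = 96.2830
Standard deviation = √96.2830 = 9.8124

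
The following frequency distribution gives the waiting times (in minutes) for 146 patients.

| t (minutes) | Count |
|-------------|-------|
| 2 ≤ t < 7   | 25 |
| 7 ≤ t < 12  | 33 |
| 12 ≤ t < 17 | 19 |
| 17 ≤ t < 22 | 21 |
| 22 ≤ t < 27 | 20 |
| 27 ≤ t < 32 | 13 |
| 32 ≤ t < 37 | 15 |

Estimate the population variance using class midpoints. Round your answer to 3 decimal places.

Midpoints: 4.5, 9.5, 14.5, 19.5, 24.5, 29.5, 34.5
n = 146, Σfm = 2502, mean = 17.1370
Σfm² = 56636.5
Σf(m − x̄)² = Σfm² − (Σfm)²/n = 56636.5 − 2502²/146 = 13759.7603
Population variance = 13759.7603 / 146 = 94.2449

94.245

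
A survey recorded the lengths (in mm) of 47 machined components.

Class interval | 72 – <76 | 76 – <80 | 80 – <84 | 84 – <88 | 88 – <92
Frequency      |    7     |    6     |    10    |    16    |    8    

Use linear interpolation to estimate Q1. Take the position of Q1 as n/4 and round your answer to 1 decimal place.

Cumulative frequencies: 7, 13, 23, 39, 47
n = 47; position = n/4 = 11.75.
This falls in the class 76 – <80: L = 76, F = 7, f = 6, h = 4.
Lower quartile ≈ 76 + ((11.75 − 7) / 6) × 4 = 79.1667

79.2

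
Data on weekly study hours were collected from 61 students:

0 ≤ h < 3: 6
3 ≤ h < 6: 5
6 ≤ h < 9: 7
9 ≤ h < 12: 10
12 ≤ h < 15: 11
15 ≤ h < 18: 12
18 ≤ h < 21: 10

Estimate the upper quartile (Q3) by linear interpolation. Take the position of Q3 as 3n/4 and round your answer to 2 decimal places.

Cumulative frequencies: 6, 11, 18, 28, 39, 51, 61
n = 61; position = 3n/4 = 45.75.
This falls in the class 15 ≤ h < 18: L = 15, F = 39, f = 12, h = 3.
Upper quartile ≈ 15 + ((45.75 − 39) / 12) × 3 = 16.6875

16.69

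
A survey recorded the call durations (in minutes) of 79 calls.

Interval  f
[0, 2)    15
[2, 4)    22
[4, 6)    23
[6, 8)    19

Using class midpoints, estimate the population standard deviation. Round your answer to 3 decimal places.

2.101

Midpoints: 1, 3, 5, 7
n = 79, Σfm = 329, mean = 4.1646
Σfm² = 1719
Σf(m − x̄)² = Σfm² − (Σfm)²/n = 1719 − 329²/79 = 348.8608
Population variance = 348.8608 / 79 = 4.4160
Standard deviation = √4.4160 = 2.1014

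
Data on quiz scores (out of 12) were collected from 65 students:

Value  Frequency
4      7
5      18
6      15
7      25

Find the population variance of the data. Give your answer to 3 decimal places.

1.081

Values: 4, 5, 6, 7
n = 65, Σfx = 383, mean = 5.8923
Σfx² = 2327
Σf(x − x̄)² = Σfx² − (Σfx)²/n = 2327 − 383²/65 = 70.2462
Population variance = 70.2462 / 65 = 1.0807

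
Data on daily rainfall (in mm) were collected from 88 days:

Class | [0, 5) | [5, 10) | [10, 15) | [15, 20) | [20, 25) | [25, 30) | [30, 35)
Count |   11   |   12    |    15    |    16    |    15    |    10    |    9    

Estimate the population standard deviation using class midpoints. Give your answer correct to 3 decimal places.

Midpoints: 2.5, 7.5, 12.5, 17.5, 22.5, 27.5, 32.5
n = 88, Σfm = 1490, mean = 16.9318
Σfm² = 32650
Σf(m − x̄)² = Σfm² − (Σfm)²/n = 32650 − 1490²/88 = 7421.5909
Population variance = 7421.5909 / 88 = 84.3363
Standard deviation = √84.3363 = 9.1835

9.183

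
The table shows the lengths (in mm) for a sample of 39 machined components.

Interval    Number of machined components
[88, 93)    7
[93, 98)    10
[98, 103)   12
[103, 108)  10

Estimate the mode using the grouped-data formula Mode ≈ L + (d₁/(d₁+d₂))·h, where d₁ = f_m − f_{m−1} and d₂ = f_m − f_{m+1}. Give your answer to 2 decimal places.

Modal class: [98, 103) (highest frequency 12).
d₁ = 12 − 10 = 2, d₂ = 12 − 10 = 2
Mode ≈ 98 + (2/(2+2)) × 5 = 98 + 2.5000 = 100.5000

100.50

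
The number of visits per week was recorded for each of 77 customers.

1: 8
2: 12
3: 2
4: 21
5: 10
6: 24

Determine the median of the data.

Cumulative frequencies: 8, 20, 22, 43, 53, 77
n = 77, so the median is the value in position (n+1)/2 = 39.
Position 39 falls at value 4.

4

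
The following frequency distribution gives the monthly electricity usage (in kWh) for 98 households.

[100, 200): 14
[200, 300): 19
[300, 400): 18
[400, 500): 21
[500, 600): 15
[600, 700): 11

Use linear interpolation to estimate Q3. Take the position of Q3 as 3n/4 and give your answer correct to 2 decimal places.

Cumulative frequencies: 14, 33, 51, 72, 87, 98
n = 98; position = 3n/4 = 73.5.
This falls in the class [500, 600): L = 500, F = 72, f = 15, h = 100.
Upper quartile ≈ 500 + ((73.5 − 72) / 15) × 100 = 510.0000

510.00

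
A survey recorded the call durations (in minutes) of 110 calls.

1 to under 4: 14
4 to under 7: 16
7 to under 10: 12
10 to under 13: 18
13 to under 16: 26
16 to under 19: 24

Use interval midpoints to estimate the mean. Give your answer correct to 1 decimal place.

11.2

Midpoints: 2.5, 5.5, 8.5, 11.5, 14.5, 17.5
Σfm = 14×2.5 + 16×5.5 + 12×8.5 + 18×11.5 + 26×14.5 + 24×17.5 = 1229
n = Σf = 110
Mean = 1229 / 110 = 11.1727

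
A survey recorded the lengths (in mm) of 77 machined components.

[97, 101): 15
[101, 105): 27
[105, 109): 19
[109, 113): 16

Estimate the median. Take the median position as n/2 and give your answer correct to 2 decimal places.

104.48

Cumulative frequencies: 15, 42, 61, 77
n = 77; position = n/2 = 38.5.
This falls in the class [101, 105): L = 101, F = 15, f = 27, h = 4.
Median ≈ 101 + ((38.5 − 15) / 27) × 4 = 104.4815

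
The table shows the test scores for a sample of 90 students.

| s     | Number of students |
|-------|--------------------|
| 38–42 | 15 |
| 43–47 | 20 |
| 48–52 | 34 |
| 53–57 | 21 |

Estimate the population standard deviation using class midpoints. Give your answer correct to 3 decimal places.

Midpoints: 40, 45, 50, 55
n = 90, Σfm = 4355, mean = 48.3889
Σfm² = 213025
Σf(m − x̄)² = Σfm² − (Σfm)²/n = 213025 − 4355²/90 = 2291.3889
Population variance = 2291.3889 / 90 = 25.4599
Standard deviation = √25.4599 = 5.0458

5.046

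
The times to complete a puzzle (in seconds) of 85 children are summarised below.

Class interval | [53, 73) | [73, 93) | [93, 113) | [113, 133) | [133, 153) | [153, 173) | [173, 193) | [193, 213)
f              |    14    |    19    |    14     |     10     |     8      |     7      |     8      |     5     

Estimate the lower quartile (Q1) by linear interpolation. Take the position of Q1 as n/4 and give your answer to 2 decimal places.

Cumulative frequencies: 14, 33, 47, 57, 65, 72, 80, 85
n = 85; position = n/4 = 21.25.
This falls in the class [73, 93): L = 73, F = 14, f = 19, h = 20.
Lower quartile ≈ 73 + ((21.25 − 14) / 19) × 20 = 80.6316

80.63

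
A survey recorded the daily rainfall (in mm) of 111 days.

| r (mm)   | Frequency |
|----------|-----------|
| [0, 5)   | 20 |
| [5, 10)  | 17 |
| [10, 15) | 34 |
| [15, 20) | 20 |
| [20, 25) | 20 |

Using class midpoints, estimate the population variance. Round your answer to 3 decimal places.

44.351

Midpoints: 2.5, 7.5, 12.5, 17.5, 22.5
n = 111, Σfm = 1402.5, mean = 12.6351
Σfm² = 22643.75
Σf(m − x̄)² = Σfm² − (Σfm)²/n = 22643.75 − 1402.5²/111 = 4922.9730
Population variance = 4922.9730 / 111 = 44.3511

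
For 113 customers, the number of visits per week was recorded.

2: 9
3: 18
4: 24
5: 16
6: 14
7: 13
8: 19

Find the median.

Cumulative frequencies: 9, 27, 51, 67, 81, 94, 113
n = 113, so the median is the value in position (n+1)/2 = 57.
Position 57 falls at value 5.

5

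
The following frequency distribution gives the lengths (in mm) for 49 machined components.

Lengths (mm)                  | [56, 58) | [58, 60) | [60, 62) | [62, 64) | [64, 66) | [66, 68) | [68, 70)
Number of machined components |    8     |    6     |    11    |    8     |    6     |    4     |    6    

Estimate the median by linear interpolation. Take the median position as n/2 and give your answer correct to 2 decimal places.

Cumulative frequencies: 8, 14, 25, 33, 39, 43, 49
n = 49; position = n/2 = 24.5.
This falls in the class [60, 62): L = 60, F = 14, f = 11, h = 2.
Median ≈ 60 + ((24.5 − 14) / 11) × 2 = 61.9091

61.91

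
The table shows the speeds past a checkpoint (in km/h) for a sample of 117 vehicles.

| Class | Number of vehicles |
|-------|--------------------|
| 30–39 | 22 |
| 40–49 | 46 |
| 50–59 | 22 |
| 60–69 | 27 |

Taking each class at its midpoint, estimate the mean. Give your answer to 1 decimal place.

Midpoints: 34.5, 44.5, 54.5, 64.5
Σfm = 22×34.5 + 46×44.5 + 22×54.5 + 27×64.5 = 5746.5
n = Σf = 117
Mean = 5746.5 / 117 = 49.1154

49.1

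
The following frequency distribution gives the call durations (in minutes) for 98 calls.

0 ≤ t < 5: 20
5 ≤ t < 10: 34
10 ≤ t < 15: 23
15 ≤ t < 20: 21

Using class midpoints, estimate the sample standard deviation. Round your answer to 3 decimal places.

5.235

Midpoints: 2.5, 7.5, 12.5, 17.5
n = 98, Σfm = 960, mean = 9.7959
Σfm² = 12062.5
Σf(m − x̄)² = Σfm² − (Σfm)²/n = 12062.5 − 960²/98 = 2658.4184
Sample variance = 2658.4184 / 97 = 27.4064
Standard deviation = √27.4064 = 5.2351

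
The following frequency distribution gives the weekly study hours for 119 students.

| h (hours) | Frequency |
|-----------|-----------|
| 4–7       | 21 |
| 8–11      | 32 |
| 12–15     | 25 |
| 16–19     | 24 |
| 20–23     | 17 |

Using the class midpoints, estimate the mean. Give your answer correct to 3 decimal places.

Midpoints: 5.5, 9.5, 13.5, 17.5, 21.5
Σfm = 21×5.5 + 32×9.5 + 25×13.5 + 24×17.5 + 17×21.5 = 1542.5
n = Σf = 119
Mean = 1542.5 / 119 = 12.9622

12.962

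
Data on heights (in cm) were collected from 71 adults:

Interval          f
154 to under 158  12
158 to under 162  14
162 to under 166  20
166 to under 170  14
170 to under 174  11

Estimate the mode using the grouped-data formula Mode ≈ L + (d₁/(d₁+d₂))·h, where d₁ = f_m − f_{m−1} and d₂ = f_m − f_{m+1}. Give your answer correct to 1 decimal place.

Modal class: 162 to under 166 (highest frequency 20).
d₁ = 20 − 14 = 6, d₂ = 20 − 14 = 6
Mode ≈ 162 + (6/(6+6)) × 4 = 162 + 2.0000 = 164.0000

164.0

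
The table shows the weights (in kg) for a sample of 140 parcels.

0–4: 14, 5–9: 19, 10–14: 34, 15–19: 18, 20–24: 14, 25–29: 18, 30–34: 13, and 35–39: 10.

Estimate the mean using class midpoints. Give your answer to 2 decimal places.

Midpoints: 2, 7, 12, 17, 22, 27, 32, 37
Σfm = 14×2 + 19×7 + 34×12 + 18×17 + 14×22 + 18×27 + 13×32 + 10×37 = 2455
n = Σf = 140
Mean = 2455 / 140 = 17.5357

17.54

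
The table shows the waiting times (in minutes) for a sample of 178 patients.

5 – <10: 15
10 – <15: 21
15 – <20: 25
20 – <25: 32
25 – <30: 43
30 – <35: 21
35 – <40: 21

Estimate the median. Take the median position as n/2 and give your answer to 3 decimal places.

Cumulative frequencies: 15, 36, 61, 93, 136, 157, 178
n = 178; position = n/2 = 89.
This falls in the class 20 – <25: L = 20, F = 61, f = 32, h = 5.
Median ≈ 20 + ((89 − 61) / 32) × 5 = 24.3750

24.375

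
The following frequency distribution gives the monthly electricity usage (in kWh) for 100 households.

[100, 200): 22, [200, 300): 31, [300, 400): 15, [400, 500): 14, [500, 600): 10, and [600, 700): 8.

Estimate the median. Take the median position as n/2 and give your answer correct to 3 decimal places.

Cumulative frequencies: 22, 53, 68, 82, 92, 100
n = 100; position = n/2 = 50.
This falls in the class [200, 300): L = 200, F = 22, f = 31, h = 100.
Median ≈ 200 + ((50 − 22) / 31) × 100 = 290.3226

290.323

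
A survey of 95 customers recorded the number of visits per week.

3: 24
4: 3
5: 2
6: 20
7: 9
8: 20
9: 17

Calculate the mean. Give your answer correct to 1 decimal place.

6.2

Values: 3, 4, 5, 6, 7, 8, 9
Σfx = 24×3 + 3×4 + 2×5 + 20×6 + 9×7 + 20×8 + 17×9 = 590
n = Σf = 95
Mean = 590 / 95 = 6.2105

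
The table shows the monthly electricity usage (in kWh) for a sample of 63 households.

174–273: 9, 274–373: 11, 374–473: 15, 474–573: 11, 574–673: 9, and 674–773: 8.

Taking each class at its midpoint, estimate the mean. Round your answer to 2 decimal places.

Midpoints: 223.5, 323.5, 423.5, 523.5, 623.5, 723.5
Σfm = 9×223.5 + 11×323.5 + 15×423.5 + 11×523.5 + 9×623.5 + 8×723.5 = 29080.5
n = Σf = 63
Mean = 29080.5 / 63 = 461.5952

461.60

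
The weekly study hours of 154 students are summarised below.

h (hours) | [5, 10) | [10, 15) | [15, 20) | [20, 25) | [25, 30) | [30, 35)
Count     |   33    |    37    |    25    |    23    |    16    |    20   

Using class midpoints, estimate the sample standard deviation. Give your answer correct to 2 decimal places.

8.43

Midpoints: 7.5, 12.5, 17.5, 22.5, 27.5, 32.5
n = 154, Σfm = 2755, mean = 17.8896
Σfm² = 60162.5
Σf(m − x̄)² = Σfm² − (Σfm)²/n = 60162.5 − 2755²/154 = 10876.6234
Sample variance = 10876.6234 / 153 = 71.0890
Standard deviation = √71.0890 = 8.4314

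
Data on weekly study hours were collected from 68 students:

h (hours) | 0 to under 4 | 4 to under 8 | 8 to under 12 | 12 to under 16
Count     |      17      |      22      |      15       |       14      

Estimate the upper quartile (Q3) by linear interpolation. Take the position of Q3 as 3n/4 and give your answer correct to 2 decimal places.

11.20

Cumulative frequencies: 17, 39, 54, 68
n = 68; position = 3n/4 = 51.
This falls in the class 8 to under 12: L = 8, F = 39, f = 15, h = 4.
Upper quartile ≈ 8 + ((51 − 39) / 15) × 4 = 11.2000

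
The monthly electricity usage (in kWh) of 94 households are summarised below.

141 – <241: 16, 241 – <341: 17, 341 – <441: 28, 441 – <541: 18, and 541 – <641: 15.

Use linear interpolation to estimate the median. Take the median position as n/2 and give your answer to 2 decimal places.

391.00

Cumulative frequencies: 16, 33, 61, 79, 94
n = 94; position = n/2 = 47.
This falls in the class 341 – <441: L = 341, F = 33, f = 28, h = 100.
Median ≈ 341 + ((47 − 33) / 28) × 100 = 391.0000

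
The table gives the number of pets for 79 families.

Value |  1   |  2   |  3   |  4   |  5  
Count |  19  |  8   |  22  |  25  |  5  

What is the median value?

3

Cumulative frequencies: 19, 27, 49, 74, 79
n = 79, so the median is the value in position (n+1)/2 = 40.
Position 40 falls at value 3.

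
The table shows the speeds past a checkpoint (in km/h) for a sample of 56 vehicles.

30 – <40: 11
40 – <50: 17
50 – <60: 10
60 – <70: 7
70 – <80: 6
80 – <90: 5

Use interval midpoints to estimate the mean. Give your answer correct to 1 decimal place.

Midpoints: 35, 45, 55, 65, 75, 85
Σfm = 11×35 + 17×45 + 10×55 + 7×65 + 6×75 + 5×85 = 3030
n = Σf = 56
Mean = 3030 / 56 = 54.1071

54.1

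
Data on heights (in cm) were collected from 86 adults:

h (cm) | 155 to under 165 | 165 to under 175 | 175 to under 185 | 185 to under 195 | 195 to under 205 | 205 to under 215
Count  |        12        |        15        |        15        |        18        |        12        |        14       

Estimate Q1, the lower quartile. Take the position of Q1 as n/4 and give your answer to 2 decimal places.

171.33

Cumulative frequencies: 12, 27, 42, 60, 72, 86
n = 86; position = n/4 = 21.5.
This falls in the class 165 to under 175: L = 165, F = 12, f = 15, h = 10.
Lower quartile ≈ 165 + ((21.5 − 12) / 15) × 10 = 171.3333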